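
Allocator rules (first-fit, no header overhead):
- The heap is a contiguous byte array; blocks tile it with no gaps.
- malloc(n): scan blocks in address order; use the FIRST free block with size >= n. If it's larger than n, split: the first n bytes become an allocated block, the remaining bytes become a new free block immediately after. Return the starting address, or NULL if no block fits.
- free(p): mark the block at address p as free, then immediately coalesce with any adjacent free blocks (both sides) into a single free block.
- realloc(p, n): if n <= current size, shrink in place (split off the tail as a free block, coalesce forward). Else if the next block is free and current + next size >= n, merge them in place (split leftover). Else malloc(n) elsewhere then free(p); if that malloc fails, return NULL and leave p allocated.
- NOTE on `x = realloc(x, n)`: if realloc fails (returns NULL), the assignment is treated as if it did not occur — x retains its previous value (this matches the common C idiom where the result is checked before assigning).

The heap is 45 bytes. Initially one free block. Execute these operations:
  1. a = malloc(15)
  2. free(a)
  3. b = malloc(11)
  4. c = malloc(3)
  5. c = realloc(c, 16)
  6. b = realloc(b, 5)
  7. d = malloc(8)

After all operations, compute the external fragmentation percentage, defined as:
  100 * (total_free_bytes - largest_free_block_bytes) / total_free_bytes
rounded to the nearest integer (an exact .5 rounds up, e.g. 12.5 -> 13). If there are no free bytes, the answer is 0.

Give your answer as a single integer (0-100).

Answer: 38

Derivation:
Op 1: a = malloc(15) -> a = 0; heap: [0-14 ALLOC][15-44 FREE]
Op 2: free(a) -> (freed a); heap: [0-44 FREE]
Op 3: b = malloc(11) -> b = 0; heap: [0-10 ALLOC][11-44 FREE]
Op 4: c = malloc(3) -> c = 11; heap: [0-10 ALLOC][11-13 ALLOC][14-44 FREE]
Op 5: c = realloc(c, 16) -> c = 11; heap: [0-10 ALLOC][11-26 ALLOC][27-44 FREE]
Op 6: b = realloc(b, 5) -> b = 0; heap: [0-4 ALLOC][5-10 FREE][11-26 ALLOC][27-44 FREE]
Op 7: d = malloc(8) -> d = 27; heap: [0-4 ALLOC][5-10 FREE][11-26 ALLOC][27-34 ALLOC][35-44 FREE]
Free blocks: [6 10] total_free=16 largest=10 -> 100*(16-10)/16 = 600/16 = 37.5 -> rounds to 38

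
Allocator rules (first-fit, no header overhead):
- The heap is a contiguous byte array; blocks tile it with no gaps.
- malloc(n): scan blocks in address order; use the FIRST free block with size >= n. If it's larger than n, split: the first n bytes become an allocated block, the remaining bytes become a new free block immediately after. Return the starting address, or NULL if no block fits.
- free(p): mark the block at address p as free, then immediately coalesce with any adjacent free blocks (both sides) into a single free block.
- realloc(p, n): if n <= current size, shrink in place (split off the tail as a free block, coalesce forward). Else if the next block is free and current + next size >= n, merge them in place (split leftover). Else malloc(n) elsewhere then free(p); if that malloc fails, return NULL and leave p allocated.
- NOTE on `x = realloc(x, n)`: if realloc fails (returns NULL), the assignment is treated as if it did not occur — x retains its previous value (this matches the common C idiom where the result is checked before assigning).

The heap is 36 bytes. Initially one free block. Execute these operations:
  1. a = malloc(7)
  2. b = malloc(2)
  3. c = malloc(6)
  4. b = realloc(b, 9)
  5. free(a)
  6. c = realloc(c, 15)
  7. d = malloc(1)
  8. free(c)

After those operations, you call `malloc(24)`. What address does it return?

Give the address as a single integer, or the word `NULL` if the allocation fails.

Op 1: a = malloc(7) -> a = 0; heap: [0-6 ALLOC][7-35 FREE]
Op 2: b = malloc(2) -> b = 7; heap: [0-6 ALLOC][7-8 ALLOC][9-35 FREE]
Op 3: c = malloc(6) -> c = 9; heap: [0-6 ALLOC][7-8 ALLOC][9-14 ALLOC][15-35 FREE]
Op 4: b = realloc(b, 9) -> b = 15; heap: [0-6 ALLOC][7-8 FREE][9-14 ALLOC][15-23 ALLOC][24-35 FREE]
Op 5: free(a) -> (freed a); heap: [0-8 FREE][9-14 ALLOC][15-23 ALLOC][24-35 FREE]
Op 6: c = realloc(c, 15) -> NULL (c unchanged); heap: [0-8 FREE][9-14 ALLOC][15-23 ALLOC][24-35 FREE]
Op 7: d = malloc(1) -> d = 0; heap: [0-0 ALLOC][1-8 FREE][9-14 ALLOC][15-23 ALLOC][24-35 FREE]
Op 8: free(c) -> (freed c); heap: [0-0 ALLOC][1-14 FREE][15-23 ALLOC][24-35 FREE]
malloc(24): first-fit scan over [0-0 ALLOC][1-14 FREE][15-23 ALLOC][24-35 FREE] -> NULL

Answer: NULL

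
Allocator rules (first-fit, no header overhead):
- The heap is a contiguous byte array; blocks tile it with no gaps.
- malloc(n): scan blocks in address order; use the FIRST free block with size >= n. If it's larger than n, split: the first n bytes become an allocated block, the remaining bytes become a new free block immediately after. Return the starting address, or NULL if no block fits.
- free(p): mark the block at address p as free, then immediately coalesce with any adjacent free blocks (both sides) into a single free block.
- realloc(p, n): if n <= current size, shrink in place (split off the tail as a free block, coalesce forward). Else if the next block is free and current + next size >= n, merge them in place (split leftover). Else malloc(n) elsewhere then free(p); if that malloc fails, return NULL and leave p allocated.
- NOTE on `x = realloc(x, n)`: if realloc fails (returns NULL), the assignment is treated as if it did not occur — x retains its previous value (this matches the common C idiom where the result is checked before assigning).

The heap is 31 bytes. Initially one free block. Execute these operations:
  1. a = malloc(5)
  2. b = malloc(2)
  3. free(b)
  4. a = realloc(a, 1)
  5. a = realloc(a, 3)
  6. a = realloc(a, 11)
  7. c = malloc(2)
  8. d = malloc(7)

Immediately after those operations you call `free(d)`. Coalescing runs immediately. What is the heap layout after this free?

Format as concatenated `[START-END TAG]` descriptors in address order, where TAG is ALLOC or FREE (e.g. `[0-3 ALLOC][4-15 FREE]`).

Answer: [0-10 ALLOC][11-12 ALLOC][13-30 FREE]

Derivation:
Op 1: a = malloc(5) -> a = 0; heap: [0-4 ALLOC][5-30 FREE]
Op 2: b = malloc(2) -> b = 5; heap: [0-4 ALLOC][5-6 ALLOC][7-30 FREE]
Op 3: free(b) -> (freed b); heap: [0-4 ALLOC][5-30 FREE]
Op 4: a = realloc(a, 1) -> a = 0; heap: [0-0 ALLOC][1-30 FREE]
Op 5: a = realloc(a, 3) -> a = 0; heap: [0-2 ALLOC][3-30 FREE]
Op 6: a = realloc(a, 11) -> a = 0; heap: [0-10 ALLOC][11-30 FREE]
Op 7: c = malloc(2) -> c = 11; heap: [0-10 ALLOC][11-12 ALLOC][13-30 FREE]
Op 8: d = malloc(7) -> d = 13; heap: [0-10 ALLOC][11-12 ALLOC][13-19 ALLOC][20-30 FREE]
free(d): d = 13 -> block [13-19 ALLOC]; mark free, coalesce with adjacent free neighbors -> [0-10 ALLOC][11-12 ALLOC][13-30 FREE]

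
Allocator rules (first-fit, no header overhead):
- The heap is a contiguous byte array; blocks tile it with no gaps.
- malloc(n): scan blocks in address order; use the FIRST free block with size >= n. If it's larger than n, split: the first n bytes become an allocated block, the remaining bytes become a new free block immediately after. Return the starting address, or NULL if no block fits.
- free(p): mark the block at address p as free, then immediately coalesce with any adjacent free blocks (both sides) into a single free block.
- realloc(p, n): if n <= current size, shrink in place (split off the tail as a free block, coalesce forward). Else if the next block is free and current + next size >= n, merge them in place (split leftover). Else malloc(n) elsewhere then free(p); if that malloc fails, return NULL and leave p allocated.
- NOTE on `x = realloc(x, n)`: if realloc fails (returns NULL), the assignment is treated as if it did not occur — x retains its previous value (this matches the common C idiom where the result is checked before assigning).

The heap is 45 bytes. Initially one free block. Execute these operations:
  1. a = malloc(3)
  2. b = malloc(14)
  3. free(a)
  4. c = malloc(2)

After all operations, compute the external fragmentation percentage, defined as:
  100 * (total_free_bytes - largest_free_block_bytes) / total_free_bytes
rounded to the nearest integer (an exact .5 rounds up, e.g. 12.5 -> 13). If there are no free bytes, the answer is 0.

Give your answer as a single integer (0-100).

Answer: 3

Derivation:
Op 1: a = malloc(3) -> a = 0; heap: [0-2 ALLOC][3-44 FREE]
Op 2: b = malloc(14) -> b = 3; heap: [0-2 ALLOC][3-16 ALLOC][17-44 FREE]
Op 3: free(a) -> (freed a); heap: [0-2 FREE][3-16 ALLOC][17-44 FREE]
Op 4: c = malloc(2) -> c = 0; heap: [0-1 ALLOC][2-2 FREE][3-16 ALLOC][17-44 FREE]
Free blocks: [1 28] total_free=29 largest=28 -> 100*(29-28)/29 = 100/29 ≈ 3.448 -> rounds to 3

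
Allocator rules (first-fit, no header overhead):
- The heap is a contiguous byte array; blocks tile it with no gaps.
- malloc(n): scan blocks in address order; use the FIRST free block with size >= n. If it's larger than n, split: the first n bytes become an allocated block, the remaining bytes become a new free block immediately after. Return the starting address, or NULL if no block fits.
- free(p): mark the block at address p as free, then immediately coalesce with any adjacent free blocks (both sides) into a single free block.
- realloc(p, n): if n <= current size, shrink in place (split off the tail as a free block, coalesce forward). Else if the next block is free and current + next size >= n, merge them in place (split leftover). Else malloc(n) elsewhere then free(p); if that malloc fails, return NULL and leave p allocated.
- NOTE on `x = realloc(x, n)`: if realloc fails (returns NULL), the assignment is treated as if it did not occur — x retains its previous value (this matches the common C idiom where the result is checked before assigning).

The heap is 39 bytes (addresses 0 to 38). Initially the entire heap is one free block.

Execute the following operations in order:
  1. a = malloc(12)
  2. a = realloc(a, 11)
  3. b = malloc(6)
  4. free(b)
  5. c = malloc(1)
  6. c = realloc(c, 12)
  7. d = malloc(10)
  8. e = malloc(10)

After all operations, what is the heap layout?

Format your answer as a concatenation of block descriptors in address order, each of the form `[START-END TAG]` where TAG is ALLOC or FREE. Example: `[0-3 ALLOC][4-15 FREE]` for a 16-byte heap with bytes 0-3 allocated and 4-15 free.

Answer: [0-10 ALLOC][11-22 ALLOC][23-32 ALLOC][33-38 FREE]

Derivation:
Op 1: a = malloc(12) -> a = 0; heap: [0-11 ALLOC][12-38 FREE]
Op 2: a = realloc(a, 11) -> a = 0; heap: [0-10 ALLOC][11-38 FREE]
Op 3: b = malloc(6) -> b = 11; heap: [0-10 ALLOC][11-16 ALLOC][17-38 FREE]
Op 4: free(b) -> (freed b); heap: [0-10 ALLOC][11-38 FREE]
Op 5: c = malloc(1) -> c = 11; heap: [0-10 ALLOC][11-11 ALLOC][12-38 FREE]
Op 6: c = realloc(c, 12) -> c = 11; heap: [0-10 ALLOC][11-22 ALLOC][23-38 FREE]
Op 7: d = malloc(10) -> d = 23; heap: [0-10 ALLOC][11-22 ALLOC][23-32 ALLOC][33-38 FREE]
Op 8: e = malloc(10) -> e = NULL; heap: [0-10 ALLOC][11-22 ALLOC][23-32 ALLOC][33-38 FREE]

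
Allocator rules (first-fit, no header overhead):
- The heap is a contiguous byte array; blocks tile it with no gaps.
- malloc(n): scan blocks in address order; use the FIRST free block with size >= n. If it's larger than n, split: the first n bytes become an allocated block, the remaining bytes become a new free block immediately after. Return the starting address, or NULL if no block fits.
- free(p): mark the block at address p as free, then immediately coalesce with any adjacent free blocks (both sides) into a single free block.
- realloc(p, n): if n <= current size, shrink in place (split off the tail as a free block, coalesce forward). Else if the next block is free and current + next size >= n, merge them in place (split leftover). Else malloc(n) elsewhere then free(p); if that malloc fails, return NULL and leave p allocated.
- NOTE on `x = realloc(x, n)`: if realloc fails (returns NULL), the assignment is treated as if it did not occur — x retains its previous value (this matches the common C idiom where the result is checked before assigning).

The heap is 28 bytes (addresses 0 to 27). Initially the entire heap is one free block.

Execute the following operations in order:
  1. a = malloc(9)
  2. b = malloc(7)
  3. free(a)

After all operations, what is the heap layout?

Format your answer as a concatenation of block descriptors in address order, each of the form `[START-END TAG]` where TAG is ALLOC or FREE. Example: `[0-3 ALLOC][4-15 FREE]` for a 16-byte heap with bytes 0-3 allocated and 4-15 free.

Op 1: a = malloc(9) -> a = 0; heap: [0-8 ALLOC][9-27 FREE]
Op 2: b = malloc(7) -> b = 9; heap: [0-8 ALLOC][9-15 ALLOC][16-27 FREE]
Op 3: free(a) -> (freed a); heap: [0-8 FREE][9-15 ALLOC][16-27 FREE]

Answer: [0-8 FREE][9-15 ALLOC][16-27 FREE]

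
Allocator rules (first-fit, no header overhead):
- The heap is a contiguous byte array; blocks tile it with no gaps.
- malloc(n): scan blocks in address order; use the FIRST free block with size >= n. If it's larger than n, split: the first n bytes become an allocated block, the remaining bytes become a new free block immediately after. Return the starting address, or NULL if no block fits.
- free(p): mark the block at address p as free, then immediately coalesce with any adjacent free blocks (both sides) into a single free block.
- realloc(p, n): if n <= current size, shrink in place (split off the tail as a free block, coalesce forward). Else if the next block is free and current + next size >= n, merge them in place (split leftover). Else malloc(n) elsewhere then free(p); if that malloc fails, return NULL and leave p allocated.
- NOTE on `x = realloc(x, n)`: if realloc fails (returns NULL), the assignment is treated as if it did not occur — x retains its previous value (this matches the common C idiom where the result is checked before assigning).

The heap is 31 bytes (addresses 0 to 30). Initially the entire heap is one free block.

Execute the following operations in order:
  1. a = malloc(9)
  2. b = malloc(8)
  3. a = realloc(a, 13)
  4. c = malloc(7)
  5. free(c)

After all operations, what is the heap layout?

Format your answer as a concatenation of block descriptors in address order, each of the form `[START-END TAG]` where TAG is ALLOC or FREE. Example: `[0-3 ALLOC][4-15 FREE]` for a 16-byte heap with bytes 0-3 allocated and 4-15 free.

Op 1: a = malloc(9) -> a = 0; heap: [0-8 ALLOC][9-30 FREE]
Op 2: b = malloc(8) -> b = 9; heap: [0-8 ALLOC][9-16 ALLOC][17-30 FREE]
Op 3: a = realloc(a, 13) -> a = 17; heap: [0-8 FREE][9-16 ALLOC][17-29 ALLOC][30-30 FREE]
Op 4: c = malloc(7) -> c = 0; heap: [0-6 ALLOC][7-8 FREE][9-16 ALLOC][17-29 ALLOC][30-30 FREE]
Op 5: free(c) -> (freed c); heap: [0-8 FREE][9-16 ALLOC][17-29 ALLOC][30-30 FREE]

Answer: [0-8 FREE][9-16 ALLOC][17-29 ALLOC][30-30 FREE]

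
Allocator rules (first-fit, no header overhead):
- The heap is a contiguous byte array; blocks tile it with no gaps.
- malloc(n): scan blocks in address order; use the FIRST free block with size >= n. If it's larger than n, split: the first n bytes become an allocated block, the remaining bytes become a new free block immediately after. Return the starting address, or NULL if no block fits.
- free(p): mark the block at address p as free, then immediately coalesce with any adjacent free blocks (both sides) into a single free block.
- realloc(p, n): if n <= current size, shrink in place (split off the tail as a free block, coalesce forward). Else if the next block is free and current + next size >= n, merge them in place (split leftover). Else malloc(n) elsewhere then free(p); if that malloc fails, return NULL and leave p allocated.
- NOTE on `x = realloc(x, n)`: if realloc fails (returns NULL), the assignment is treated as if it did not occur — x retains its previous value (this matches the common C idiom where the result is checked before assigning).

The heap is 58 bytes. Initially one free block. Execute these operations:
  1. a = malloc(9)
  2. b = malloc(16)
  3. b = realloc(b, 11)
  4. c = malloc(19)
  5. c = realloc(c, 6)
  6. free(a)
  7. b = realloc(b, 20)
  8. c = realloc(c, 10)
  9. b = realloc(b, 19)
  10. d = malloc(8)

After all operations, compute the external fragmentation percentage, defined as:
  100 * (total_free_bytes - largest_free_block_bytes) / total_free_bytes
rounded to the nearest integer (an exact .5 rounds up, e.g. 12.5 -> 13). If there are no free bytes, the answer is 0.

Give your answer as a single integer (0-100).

Answer: 38

Derivation:
Op 1: a = malloc(9) -> a = 0; heap: [0-8 ALLOC][9-57 FREE]
Op 2: b = malloc(16) -> b = 9; heap: [0-8 ALLOC][9-24 ALLOC][25-57 FREE]
Op 3: b = realloc(b, 11) -> b = 9; heap: [0-8 ALLOC][9-19 ALLOC][20-57 FREE]
Op 4: c = malloc(19) -> c = 20; heap: [0-8 ALLOC][9-19 ALLOC][20-38 ALLOC][39-57 FREE]
Op 5: c = realloc(c, 6) -> c = 20; heap: [0-8 ALLOC][9-19 ALLOC][20-25 ALLOC][26-57 FREE]
Op 6: free(a) -> (freed a); heap: [0-8 FREE][9-19 ALLOC][20-25 ALLOC][26-57 FREE]
Op 7: b = realloc(b, 20) -> b = 26; heap: [0-19 FREE][20-25 ALLOC][26-45 ALLOC][46-57 FREE]
Op 8: c = realloc(c, 10) -> c = 0; heap: [0-9 ALLOC][10-25 FREE][26-45 ALLOC][46-57 FREE]
Op 9: b = realloc(b, 19) -> b = 26; heap: [0-9 ALLOC][10-25 FREE][26-44 ALLOC][45-57 FREE]
Op 10: d = malloc(8) -> d = 10; heap: [0-9 ALLOC][10-17 ALLOC][18-25 FREE][26-44 ALLOC][45-57 FREE]
Free blocks: [8 13] total_free=21 largest=13 -> 100*(21-13)/21 = 800/21 ≈ 38.095 -> rounds to 38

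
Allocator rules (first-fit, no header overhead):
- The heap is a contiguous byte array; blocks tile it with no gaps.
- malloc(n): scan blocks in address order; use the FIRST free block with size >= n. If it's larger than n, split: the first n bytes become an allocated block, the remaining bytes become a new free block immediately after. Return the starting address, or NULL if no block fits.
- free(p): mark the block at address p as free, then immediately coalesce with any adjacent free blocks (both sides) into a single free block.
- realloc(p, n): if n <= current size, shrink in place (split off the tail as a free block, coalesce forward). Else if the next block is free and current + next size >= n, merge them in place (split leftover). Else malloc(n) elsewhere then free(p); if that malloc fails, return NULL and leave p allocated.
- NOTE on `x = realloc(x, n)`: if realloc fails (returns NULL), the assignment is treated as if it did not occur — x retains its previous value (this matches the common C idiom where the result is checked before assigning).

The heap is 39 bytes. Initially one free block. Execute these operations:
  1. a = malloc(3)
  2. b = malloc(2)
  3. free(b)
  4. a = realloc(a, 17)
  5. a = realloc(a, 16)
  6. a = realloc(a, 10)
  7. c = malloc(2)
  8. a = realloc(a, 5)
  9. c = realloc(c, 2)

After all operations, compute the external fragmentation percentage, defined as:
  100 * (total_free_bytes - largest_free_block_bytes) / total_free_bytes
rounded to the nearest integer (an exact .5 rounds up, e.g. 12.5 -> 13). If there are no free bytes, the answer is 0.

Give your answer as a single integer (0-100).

Answer: 16

Derivation:
Op 1: a = malloc(3) -> a = 0; heap: [0-2 ALLOC][3-38 FREE]
Op 2: b = malloc(2) -> b = 3; heap: [0-2 ALLOC][3-4 ALLOC][5-38 FREE]
Op 3: free(b) -> (freed b); heap: [0-2 ALLOC][3-38 FREE]
Op 4: a = realloc(a, 17) -> a = 0; heap: [0-16 ALLOC][17-38 FREE]
Op 5: a = realloc(a, 16) -> a = 0; heap: [0-15 ALLOC][16-38 FREE]
Op 6: a = realloc(a, 10) -> a = 0; heap: [0-9 ALLOC][10-38 FREE]
Op 7: c = malloc(2) -> c = 10; heap: [0-9 ALLOC][10-11 ALLOC][12-38 FREE]
Op 8: a = realloc(a, 5) -> a = 0; heap: [0-4 ALLOC][5-9 FREE][10-11 ALLOC][12-38 FREE]
Op 9: c = realloc(c, 2) -> c = 10; heap: [0-4 ALLOC][5-9 FREE][10-11 ALLOC][12-38 FREE]
Free blocks: [5 27] total_free=32 largest=27 -> 100*(32-27)/32 = 500/32 = 15.625 -> rounds to 16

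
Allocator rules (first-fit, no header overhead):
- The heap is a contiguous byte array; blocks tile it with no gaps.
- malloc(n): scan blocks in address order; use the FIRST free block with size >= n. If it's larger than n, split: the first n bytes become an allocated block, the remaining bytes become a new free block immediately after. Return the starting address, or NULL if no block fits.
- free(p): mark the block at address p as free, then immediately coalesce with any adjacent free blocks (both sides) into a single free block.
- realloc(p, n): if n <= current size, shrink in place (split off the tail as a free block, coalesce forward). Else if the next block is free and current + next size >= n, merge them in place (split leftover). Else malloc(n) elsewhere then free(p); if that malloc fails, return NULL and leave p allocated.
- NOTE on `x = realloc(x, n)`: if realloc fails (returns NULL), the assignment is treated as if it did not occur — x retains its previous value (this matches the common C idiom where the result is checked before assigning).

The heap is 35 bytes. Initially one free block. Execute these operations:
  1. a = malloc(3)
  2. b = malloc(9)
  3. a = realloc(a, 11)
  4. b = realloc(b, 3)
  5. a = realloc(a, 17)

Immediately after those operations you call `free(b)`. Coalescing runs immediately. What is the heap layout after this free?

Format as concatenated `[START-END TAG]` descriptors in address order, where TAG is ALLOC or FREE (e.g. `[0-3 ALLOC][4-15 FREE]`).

Op 1: a = malloc(3) -> a = 0; heap: [0-2 ALLOC][3-34 FREE]
Op 2: b = malloc(9) -> b = 3; heap: [0-2 ALLOC][3-11 ALLOC][12-34 FREE]
Op 3: a = realloc(a, 11) -> a = 12; heap: [0-2 FREE][3-11 ALLOC][12-22 ALLOC][23-34 FREE]
Op 4: b = realloc(b, 3) -> b = 3; heap: [0-2 FREE][3-5 ALLOC][6-11 FREE][12-22 ALLOC][23-34 FREE]
Op 5: a = realloc(a, 17) -> a = 12; heap: [0-2 FREE][3-5 ALLOC][6-11 FREE][12-28 ALLOC][29-34 FREE]
free(b): b = 3 -> block [3-5 ALLOC]; mark free, coalesce with adjacent free neighbors -> [0-11 FREE][12-28 ALLOC][29-34 FREE]

Answer: [0-11 FREE][12-28 ALLOC][29-34 FREE]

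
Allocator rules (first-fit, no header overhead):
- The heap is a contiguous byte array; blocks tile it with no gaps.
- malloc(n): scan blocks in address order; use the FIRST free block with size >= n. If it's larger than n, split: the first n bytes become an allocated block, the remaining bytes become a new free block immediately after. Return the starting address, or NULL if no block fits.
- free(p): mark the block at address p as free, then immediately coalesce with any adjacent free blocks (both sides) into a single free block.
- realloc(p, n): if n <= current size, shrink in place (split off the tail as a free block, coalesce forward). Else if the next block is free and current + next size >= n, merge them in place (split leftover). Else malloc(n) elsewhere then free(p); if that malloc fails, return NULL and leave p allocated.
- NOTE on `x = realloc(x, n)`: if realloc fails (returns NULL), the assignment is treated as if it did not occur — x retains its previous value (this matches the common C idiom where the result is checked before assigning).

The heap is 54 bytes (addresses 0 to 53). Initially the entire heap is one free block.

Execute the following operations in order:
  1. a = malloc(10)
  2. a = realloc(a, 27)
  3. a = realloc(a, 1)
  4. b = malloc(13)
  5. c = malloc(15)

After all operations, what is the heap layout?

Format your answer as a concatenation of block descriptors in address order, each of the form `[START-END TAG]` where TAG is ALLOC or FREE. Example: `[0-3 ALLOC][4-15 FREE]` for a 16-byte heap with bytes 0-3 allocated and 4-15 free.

Op 1: a = malloc(10) -> a = 0; heap: [0-9 ALLOC][10-53 FREE]
Op 2: a = realloc(a, 27) -> a = 0; heap: [0-26 ALLOC][27-53 FREE]
Op 3: a = realloc(a, 1) -> a = 0; heap: [0-0 ALLOC][1-53 FREE]
Op 4: b = malloc(13) -> b = 1; heap: [0-0 ALLOC][1-13 ALLOC][14-53 FREE]
Op 5: c = malloc(15) -> c = 14; heap: [0-0 ALLOC][1-13 ALLOC][14-28 ALLOC][29-53 FREE]

Answer: [0-0 ALLOC][1-13 ALLOC][14-28 ALLOC][29-53 FREE]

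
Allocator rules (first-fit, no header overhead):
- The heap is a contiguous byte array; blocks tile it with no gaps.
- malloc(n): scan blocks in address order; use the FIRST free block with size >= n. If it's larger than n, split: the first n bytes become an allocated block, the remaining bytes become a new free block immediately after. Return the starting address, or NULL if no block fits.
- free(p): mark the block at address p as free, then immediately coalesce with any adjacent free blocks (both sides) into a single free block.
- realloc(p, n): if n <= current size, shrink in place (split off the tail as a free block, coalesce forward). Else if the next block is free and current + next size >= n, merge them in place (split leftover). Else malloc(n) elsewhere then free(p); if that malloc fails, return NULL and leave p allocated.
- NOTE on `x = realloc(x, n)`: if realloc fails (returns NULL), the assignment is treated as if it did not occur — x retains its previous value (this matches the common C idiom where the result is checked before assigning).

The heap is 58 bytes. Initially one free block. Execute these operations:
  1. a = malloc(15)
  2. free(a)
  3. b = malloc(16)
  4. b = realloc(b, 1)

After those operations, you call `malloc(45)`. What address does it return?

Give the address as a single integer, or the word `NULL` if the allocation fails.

Answer: 1

Derivation:
Op 1: a = malloc(15) -> a = 0; heap: [0-14 ALLOC][15-57 FREE]
Op 2: free(a) -> (freed a); heap: [0-57 FREE]
Op 3: b = malloc(16) -> b = 0; heap: [0-15 ALLOC][16-57 FREE]
Op 4: b = realloc(b, 1) -> b = 0; heap: [0-0 ALLOC][1-57 FREE]
malloc(45): first-fit scan over [0-0 ALLOC][1-57 FREE] -> 1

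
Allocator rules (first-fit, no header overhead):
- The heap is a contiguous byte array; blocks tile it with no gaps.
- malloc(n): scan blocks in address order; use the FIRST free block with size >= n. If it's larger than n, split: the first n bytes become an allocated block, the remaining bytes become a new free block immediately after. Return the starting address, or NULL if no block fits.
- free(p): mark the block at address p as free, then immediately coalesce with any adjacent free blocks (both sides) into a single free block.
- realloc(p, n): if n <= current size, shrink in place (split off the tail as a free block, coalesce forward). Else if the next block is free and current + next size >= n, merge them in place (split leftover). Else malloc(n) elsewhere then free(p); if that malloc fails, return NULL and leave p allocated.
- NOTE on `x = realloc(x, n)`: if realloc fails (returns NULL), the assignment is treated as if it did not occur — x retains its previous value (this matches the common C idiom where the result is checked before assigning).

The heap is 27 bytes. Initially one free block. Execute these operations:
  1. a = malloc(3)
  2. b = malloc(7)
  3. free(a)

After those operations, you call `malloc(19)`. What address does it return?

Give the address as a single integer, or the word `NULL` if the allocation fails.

Answer: NULL

Derivation:
Op 1: a = malloc(3) -> a = 0; heap: [0-2 ALLOC][3-26 FREE]
Op 2: b = malloc(7) -> b = 3; heap: [0-2 ALLOC][3-9 ALLOC][10-26 FREE]
Op 3: free(a) -> (freed a); heap: [0-2 FREE][3-9 ALLOC][10-26 FREE]
malloc(19): first-fit scan over [0-2 FREE][3-9 ALLOC][10-26 FREE] -> NULL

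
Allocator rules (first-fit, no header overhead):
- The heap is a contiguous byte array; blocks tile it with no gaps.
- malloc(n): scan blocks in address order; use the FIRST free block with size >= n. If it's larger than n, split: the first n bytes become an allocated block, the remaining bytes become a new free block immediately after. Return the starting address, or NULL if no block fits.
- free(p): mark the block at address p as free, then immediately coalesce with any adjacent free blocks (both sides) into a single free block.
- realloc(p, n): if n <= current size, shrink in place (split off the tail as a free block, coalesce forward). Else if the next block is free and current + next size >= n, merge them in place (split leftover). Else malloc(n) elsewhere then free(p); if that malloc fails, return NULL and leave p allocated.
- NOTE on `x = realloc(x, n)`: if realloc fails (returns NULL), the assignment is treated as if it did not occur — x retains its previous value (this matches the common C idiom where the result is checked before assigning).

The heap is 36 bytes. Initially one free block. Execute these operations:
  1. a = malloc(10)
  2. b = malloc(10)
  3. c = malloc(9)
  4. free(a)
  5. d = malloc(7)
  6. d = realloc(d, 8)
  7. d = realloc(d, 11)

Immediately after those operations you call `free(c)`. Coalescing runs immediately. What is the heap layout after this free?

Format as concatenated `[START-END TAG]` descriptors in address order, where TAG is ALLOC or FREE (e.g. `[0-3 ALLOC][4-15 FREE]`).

Answer: [0-7 ALLOC][8-9 FREE][10-19 ALLOC][20-35 FREE]

Derivation:
Op 1: a = malloc(10) -> a = 0; heap: [0-9 ALLOC][10-35 FREE]
Op 2: b = malloc(10) -> b = 10; heap: [0-9 ALLOC][10-19 ALLOC][20-35 FREE]
Op 3: c = malloc(9) -> c = 20; heap: [0-9 ALLOC][10-19 ALLOC][20-28 ALLOC][29-35 FREE]
Op 4: free(a) -> (freed a); heap: [0-9 FREE][10-19 ALLOC][20-28 ALLOC][29-35 FREE]
Op 5: d = malloc(7) -> d = 0; heap: [0-6 ALLOC][7-9 FREE][10-19 ALLOC][20-28 ALLOC][29-35 FREE]
Op 6: d = realloc(d, 8) -> d = 0; heap: [0-7 ALLOC][8-9 FREE][10-19 ALLOC][20-28 ALLOC][29-35 FREE]
Op 7: d = realloc(d, 11) -> NULL (d unchanged); heap: [0-7 ALLOC][8-9 FREE][10-19 ALLOC][20-28 ALLOC][29-35 FREE]
free(c): c = 20 -> block [20-28 ALLOC]; mark free, coalesce with adjacent free neighbors -> [0-7 ALLOC][8-9 FREE][10-19 ALLOC][20-35 FREE]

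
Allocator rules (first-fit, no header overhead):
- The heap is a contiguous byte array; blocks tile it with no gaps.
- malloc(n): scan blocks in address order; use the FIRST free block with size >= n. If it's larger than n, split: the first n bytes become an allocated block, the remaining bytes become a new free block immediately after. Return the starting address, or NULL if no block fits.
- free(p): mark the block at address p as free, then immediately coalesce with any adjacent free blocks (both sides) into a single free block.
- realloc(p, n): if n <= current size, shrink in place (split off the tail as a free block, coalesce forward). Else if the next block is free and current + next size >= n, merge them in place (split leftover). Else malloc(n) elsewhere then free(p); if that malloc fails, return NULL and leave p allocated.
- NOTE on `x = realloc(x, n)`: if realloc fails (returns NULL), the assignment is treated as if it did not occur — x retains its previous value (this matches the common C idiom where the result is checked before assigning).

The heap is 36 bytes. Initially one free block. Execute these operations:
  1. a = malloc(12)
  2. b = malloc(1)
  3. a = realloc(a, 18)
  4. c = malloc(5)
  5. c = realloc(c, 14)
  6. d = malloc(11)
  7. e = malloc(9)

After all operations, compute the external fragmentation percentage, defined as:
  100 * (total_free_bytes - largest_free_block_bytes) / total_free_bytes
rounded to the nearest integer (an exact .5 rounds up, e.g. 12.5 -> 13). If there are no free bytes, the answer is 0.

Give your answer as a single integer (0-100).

Answer: 42

Derivation:
Op 1: a = malloc(12) -> a = 0; heap: [0-11 ALLOC][12-35 FREE]
Op 2: b = malloc(1) -> b = 12; heap: [0-11 ALLOC][12-12 ALLOC][13-35 FREE]
Op 3: a = realloc(a, 18) -> a = 13; heap: [0-11 FREE][12-12 ALLOC][13-30 ALLOC][31-35 FREE]
Op 4: c = malloc(5) -> c = 0; heap: [0-4 ALLOC][5-11 FREE][12-12 ALLOC][13-30 ALLOC][31-35 FREE]
Op 5: c = realloc(c, 14) -> NULL (c unchanged); heap: [0-4 ALLOC][5-11 FREE][12-12 ALLOC][13-30 ALLOC][31-35 FREE]
Op 6: d = malloc(11) -> d = NULL; heap: [0-4 ALLOC][5-11 FREE][12-12 ALLOC][13-30 ALLOC][31-35 FREE]
Op 7: e = malloc(9) -> e = NULL; heap: [0-4 ALLOC][5-11 FREE][12-12 ALLOC][13-30 ALLOC][31-35 FREE]
Free blocks: [7 5] total_free=12 largest=7 -> 100*(12-7)/12 = 500/12 ≈ 41.667 -> rounds to 42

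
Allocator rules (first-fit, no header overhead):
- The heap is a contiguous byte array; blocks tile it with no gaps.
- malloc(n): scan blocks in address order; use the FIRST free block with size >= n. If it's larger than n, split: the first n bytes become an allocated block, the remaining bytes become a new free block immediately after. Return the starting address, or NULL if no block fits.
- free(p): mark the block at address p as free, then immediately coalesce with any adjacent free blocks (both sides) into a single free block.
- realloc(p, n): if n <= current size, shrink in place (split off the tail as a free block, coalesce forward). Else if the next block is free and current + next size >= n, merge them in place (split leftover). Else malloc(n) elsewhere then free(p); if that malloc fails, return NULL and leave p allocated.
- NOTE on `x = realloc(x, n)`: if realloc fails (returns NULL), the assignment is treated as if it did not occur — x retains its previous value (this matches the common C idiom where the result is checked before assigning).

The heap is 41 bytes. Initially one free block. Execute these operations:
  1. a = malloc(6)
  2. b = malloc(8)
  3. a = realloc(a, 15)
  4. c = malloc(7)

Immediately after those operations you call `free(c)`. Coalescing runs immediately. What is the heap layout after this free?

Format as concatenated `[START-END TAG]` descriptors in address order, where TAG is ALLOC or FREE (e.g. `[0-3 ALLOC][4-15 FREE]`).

Answer: [0-5 FREE][6-13 ALLOC][14-28 ALLOC][29-40 FREE]

Derivation:
Op 1: a = malloc(6) -> a = 0; heap: [0-5 ALLOC][6-40 FREE]
Op 2: b = malloc(8) -> b = 6; heap: [0-5 ALLOC][6-13 ALLOC][14-40 FREE]
Op 3: a = realloc(a, 15) -> a = 14; heap: [0-5 FREE][6-13 ALLOC][14-28 ALLOC][29-40 FREE]
Op 4: c = malloc(7) -> c = 29; heap: [0-5 FREE][6-13 ALLOC][14-28 ALLOC][29-35 ALLOC][36-40 FREE]
free(c): c = 29 -> block [29-35 ALLOC]; mark free, coalesce with adjacent free neighbors -> [0-5 FREE][6-13 ALLOC][14-28 ALLOC][29-40 FREE]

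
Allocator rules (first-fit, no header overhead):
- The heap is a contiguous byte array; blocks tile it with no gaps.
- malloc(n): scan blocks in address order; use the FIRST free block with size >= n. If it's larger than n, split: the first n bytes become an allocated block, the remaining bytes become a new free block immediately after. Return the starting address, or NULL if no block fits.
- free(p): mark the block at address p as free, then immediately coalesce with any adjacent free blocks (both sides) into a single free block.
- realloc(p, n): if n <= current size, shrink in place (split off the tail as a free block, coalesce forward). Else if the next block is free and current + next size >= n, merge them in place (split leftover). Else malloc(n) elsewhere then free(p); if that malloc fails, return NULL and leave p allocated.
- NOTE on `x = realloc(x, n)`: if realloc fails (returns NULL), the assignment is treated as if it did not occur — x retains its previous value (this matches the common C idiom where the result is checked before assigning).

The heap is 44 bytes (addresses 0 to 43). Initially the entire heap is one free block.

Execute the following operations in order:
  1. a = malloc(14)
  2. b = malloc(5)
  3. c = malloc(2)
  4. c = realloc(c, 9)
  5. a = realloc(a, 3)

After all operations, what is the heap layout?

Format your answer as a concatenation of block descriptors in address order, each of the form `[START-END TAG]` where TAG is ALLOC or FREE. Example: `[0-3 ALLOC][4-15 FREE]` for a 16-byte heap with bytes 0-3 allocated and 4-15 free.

Op 1: a = malloc(14) -> a = 0; heap: [0-13 ALLOC][14-43 FREE]
Op 2: b = malloc(5) -> b = 14; heap: [0-13 ALLOC][14-18 ALLOC][19-43 FREE]
Op 3: c = malloc(2) -> c = 19; heap: [0-13 ALLOC][14-18 ALLOC][19-20 ALLOC][21-43 FREE]
Op 4: c = realloc(c, 9) -> c = 19; heap: [0-13 ALLOC][14-18 ALLOC][19-27 ALLOC][28-43 FREE]
Op 5: a = realloc(a, 3) -> a = 0; heap: [0-2 ALLOC][3-13 FREE][14-18 ALLOC][19-27 ALLOC][28-43 FREE]

Answer: [0-2 ALLOC][3-13 FREE][14-18 ALLOC][19-27 ALLOC][28-43 FREE]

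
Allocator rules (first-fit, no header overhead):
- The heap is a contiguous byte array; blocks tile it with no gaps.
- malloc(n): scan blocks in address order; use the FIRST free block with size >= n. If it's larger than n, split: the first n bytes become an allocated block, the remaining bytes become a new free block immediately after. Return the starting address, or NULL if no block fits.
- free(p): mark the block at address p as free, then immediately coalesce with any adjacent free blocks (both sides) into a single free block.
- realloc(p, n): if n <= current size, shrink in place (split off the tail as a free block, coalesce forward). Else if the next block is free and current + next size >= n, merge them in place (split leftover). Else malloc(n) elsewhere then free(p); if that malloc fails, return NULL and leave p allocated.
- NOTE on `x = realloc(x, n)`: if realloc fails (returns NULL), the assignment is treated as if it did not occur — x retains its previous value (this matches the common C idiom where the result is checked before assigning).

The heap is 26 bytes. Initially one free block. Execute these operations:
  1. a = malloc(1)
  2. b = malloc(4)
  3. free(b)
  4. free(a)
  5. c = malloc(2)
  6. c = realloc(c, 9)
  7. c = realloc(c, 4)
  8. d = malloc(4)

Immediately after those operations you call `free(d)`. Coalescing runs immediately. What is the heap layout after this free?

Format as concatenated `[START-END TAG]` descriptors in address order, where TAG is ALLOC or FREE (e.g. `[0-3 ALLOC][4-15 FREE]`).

Answer: [0-3 ALLOC][4-25 FREE]

Derivation:
Op 1: a = malloc(1) -> a = 0; heap: [0-0 ALLOC][1-25 FREE]
Op 2: b = malloc(4) -> b = 1; heap: [0-0 ALLOC][1-4 ALLOC][5-25 FREE]
Op 3: free(b) -> (freed b); heap: [0-0 ALLOC][1-25 FREE]
Op 4: free(a) -> (freed a); heap: [0-25 FREE]
Op 5: c = malloc(2) -> c = 0; heap: [0-1 ALLOC][2-25 FREE]
Op 6: c = realloc(c, 9) -> c = 0; heap: [0-8 ALLOC][9-25 FREE]
Op 7: c = realloc(c, 4) -> c = 0; heap: [0-3 ALLOC][4-25 FREE]
Op 8: d = malloc(4) -> d = 4; heap: [0-3 ALLOC][4-7 ALLOC][8-25 FREE]
free(d): d = 4 -> block [4-7 ALLOC]; mark free, coalesce with adjacent free neighbors -> [0-3 ALLOC][4-25 FREE]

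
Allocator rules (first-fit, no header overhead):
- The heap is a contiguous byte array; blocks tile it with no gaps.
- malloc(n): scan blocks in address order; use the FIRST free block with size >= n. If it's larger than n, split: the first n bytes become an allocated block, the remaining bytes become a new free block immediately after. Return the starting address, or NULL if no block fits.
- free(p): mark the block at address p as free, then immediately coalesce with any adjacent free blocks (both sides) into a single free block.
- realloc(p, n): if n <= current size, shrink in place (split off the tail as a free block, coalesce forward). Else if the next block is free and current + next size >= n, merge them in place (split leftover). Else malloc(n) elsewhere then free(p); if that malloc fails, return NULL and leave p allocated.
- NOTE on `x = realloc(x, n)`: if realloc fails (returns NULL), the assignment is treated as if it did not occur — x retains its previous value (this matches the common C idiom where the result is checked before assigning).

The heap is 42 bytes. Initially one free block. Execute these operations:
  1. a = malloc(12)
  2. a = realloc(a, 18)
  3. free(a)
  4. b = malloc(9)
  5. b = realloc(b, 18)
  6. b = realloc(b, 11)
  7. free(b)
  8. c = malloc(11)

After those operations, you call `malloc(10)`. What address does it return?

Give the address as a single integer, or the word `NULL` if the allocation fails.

Answer: 11

Derivation:
Op 1: a = malloc(12) -> a = 0; heap: [0-11 ALLOC][12-41 FREE]
Op 2: a = realloc(a, 18) -> a = 0; heap: [0-17 ALLOC][18-41 FREE]
Op 3: free(a) -> (freed a); heap: [0-41 FREE]
Op 4: b = malloc(9) -> b = 0; heap: [0-8 ALLOC][9-41 FREE]
Op 5: b = realloc(b, 18) -> b = 0; heap: [0-17 ALLOC][18-41 FREE]
Op 6: b = realloc(b, 11) -> b = 0; heap: [0-10 ALLOC][11-41 FREE]
Op 7: free(b) -> (freed b); heap: [0-41 FREE]
Op 8: c = malloc(11) -> c = 0; heap: [0-10 ALLOC][11-41 FREE]
malloc(10): first-fit scan over [0-10 ALLOC][11-41 FREE] -> 11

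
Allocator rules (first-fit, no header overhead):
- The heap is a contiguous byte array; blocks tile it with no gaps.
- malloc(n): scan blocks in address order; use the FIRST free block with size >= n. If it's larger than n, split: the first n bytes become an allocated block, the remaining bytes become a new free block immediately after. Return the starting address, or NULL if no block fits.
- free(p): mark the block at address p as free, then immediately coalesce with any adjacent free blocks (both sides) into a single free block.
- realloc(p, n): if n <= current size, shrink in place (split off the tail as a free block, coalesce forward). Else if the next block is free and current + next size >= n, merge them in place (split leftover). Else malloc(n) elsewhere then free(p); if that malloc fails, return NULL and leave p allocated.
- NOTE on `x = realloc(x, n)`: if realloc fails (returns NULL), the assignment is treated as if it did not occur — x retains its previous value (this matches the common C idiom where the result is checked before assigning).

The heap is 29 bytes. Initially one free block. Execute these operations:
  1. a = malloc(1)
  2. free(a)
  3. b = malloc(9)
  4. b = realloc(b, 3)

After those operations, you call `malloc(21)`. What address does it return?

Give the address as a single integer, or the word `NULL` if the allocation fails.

Answer: 3

Derivation:
Op 1: a = malloc(1) -> a = 0; heap: [0-0 ALLOC][1-28 FREE]
Op 2: free(a) -> (freed a); heap: [0-28 FREE]
Op 3: b = malloc(9) -> b = 0; heap: [0-8 ALLOC][9-28 FREE]
Op 4: b = realloc(b, 3) -> b = 0; heap: [0-2 ALLOC][3-28 FREE]
malloc(21): first-fit scan over [0-2 ALLOC][3-28 FREE] -> 3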